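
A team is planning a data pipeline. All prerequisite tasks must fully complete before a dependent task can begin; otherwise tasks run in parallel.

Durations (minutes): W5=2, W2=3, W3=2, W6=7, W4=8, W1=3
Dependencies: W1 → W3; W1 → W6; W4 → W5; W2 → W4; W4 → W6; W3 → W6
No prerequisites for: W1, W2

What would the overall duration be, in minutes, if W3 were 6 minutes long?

18

As given, the longest chain is W2→W4→W6 = 3+8+7 = 18, so the finish is 18 minutes.
The longest path through W3 is only 12 minutes, so W3 has float 6.
No other chain overtakes it, so the finish is 18 minutes.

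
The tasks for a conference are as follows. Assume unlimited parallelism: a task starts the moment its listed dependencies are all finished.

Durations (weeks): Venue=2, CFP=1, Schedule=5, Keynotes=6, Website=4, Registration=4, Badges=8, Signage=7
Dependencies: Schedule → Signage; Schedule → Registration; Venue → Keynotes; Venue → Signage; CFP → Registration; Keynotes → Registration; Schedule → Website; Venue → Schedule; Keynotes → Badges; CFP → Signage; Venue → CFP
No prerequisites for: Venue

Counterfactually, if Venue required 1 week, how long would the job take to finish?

As given, the longest chain is Venue→Keynotes→Badges = 2+6+8 = 16, so the finish is 16 weeks.
Since Venue is critical, the -1 change carries straight to that chain (now 15 weeks).
The critical path is still Venue→Keynotes→Badges; finish is now 15 weeks.

15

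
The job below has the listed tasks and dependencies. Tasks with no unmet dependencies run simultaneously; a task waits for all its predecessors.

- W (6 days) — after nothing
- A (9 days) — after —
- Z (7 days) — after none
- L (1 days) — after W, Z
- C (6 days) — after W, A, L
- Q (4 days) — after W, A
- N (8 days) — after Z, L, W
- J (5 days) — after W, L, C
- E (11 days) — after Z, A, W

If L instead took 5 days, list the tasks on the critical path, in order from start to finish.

Baseline: A→C→J = 9+6+5 = 20 → 20 days.
L has 1 day of float (longest path through it is 19).
The binding chain switches to Z→L→C→J = 7+5+6+5 = 23; finish 23 days.

Z, L, C, J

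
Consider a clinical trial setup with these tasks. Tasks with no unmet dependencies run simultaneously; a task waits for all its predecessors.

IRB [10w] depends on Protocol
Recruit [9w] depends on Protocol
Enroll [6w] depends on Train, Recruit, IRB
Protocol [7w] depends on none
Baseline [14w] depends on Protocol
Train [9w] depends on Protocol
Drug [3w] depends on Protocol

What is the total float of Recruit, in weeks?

Protocol→IRB→Enroll = 7+10+6 = 23 sets the makespan at 23 weeks.
The longest chain containing Recruit totals 22 weeks.
So Recruit can slip 17 − 16 = 1 week.

1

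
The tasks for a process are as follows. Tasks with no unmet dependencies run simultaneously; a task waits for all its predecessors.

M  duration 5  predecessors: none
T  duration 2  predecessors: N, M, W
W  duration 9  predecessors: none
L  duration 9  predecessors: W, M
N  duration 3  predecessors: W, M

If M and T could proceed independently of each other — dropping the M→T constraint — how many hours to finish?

18

With the dependency in place, W→L = 9+9 = 18 sets the finish at 18 hours.
Dropping M→T doesn't change T's earliest start (12); another predecessor still binds.
The longest chain is now W→L = 9+9 = 18, so the project takes 18 hours.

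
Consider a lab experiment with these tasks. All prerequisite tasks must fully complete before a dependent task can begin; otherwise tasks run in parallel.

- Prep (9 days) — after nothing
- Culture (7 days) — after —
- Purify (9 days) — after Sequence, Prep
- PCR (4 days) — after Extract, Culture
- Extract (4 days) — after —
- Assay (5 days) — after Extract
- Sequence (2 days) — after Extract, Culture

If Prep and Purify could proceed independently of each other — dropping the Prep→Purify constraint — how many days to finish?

Original critical path: Prep→Purify = 9+9 = 18 ⇒ 18 days.
Dropping Prep→Purify doesn't change Purify's earliest start (9); another predecessor still binds.
The longest chain is now Culture→Sequence→Purify = 7+2+9 = 18, so the plan takes 18 days.

18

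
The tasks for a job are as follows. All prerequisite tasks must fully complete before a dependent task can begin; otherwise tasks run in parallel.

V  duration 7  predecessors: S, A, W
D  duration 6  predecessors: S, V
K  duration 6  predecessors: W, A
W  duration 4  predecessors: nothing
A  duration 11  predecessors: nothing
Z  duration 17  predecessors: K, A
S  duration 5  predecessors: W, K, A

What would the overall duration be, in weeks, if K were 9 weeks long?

Critical path before the change: A→K→S→V→D = 11+6+5+7+6 = 35 giving 35 weeks.
K lies on that path, so at 9 weeks the path becomes 38 weeks.
That remains the longest chain; total 38 weeks.

38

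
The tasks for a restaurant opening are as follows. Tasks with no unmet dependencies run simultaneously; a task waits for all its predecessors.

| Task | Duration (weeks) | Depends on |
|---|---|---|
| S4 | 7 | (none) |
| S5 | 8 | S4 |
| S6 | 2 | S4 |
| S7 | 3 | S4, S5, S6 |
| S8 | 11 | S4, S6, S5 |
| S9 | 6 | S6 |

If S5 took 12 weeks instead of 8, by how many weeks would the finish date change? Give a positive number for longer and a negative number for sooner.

Actual critical path: S4→S5→S8 = 7+8+11 = 26 ⇒ 26 weeks.
Since S5 is critical, the +4 change carries straight to that chain (now 30 weeks).
That remains the longest chain; total 30 weeks.
Change in finish: 30 − 26 = +4 weeks.

4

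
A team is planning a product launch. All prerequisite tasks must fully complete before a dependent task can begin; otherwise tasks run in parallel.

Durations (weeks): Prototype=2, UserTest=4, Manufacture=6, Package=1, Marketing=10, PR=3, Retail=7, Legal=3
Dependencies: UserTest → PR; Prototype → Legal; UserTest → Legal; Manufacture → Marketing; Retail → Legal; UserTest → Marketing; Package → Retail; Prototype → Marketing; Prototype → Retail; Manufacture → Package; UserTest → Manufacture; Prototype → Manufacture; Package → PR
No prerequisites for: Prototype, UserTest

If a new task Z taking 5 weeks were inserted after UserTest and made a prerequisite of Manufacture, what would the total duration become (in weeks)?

26

Originally the job takes 21 weeks.
With Z inserted, Manufacture now waits for max(UserTest, Prototype, Z).
New critical path: UserTest→Z→Manufacture→Package→Retail→Legal = 4+5+6+1+7+3 = 26 ⇒ 26 weeks.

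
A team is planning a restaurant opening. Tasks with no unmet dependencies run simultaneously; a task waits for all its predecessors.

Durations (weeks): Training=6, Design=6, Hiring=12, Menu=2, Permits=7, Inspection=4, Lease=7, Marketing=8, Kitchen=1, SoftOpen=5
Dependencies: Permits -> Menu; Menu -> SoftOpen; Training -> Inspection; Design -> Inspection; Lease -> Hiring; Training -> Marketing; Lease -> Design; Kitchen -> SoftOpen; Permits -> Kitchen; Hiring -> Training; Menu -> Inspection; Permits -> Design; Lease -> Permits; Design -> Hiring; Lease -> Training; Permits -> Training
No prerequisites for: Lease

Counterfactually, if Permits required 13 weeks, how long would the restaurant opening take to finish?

52

The binding path is Lease→Permits→Design→Hiring→Training→Marketing = 7+7+6+12+6+8 = 46; finish at 46 weeks.
Permits is on the critical path; changing it to 13 makes that path 52 weeks.
No other chain overtakes it, so the finish is 52 weeks.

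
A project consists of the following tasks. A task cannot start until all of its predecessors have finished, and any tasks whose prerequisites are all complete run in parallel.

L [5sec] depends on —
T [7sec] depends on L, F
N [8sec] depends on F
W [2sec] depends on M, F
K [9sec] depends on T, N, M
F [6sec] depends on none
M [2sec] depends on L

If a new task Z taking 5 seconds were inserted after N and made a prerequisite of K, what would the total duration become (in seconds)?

28

Originally the project takes 23 seconds.
With Z inserted, K now waits for max(T, N, M, Z).
New critical path: F→N→Z→K = 6+8+5+9 = 28 ⇒ 28 seconds.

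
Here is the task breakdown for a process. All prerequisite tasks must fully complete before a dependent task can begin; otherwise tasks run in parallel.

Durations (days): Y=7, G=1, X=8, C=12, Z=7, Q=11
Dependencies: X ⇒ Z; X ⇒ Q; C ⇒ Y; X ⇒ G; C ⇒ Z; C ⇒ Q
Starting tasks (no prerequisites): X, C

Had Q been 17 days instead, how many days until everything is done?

The binding path is C→Q = 12+11 = 23; finish at 23 days.
Q lies on that path, so at 17 days the path becomes 29 days.
The critical path is still C→Q; finish is now 29 days.

29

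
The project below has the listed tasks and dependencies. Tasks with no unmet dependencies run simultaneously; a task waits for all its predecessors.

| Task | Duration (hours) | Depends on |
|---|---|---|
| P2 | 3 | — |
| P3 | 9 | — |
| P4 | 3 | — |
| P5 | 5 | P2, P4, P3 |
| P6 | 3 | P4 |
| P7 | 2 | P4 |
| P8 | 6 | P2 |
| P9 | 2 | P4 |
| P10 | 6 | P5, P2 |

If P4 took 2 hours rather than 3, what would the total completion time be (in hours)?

20

Baseline: P3→P5→P10 = 9+5+6 = 20 → 20 hours.
P4 has 6 hours of float (longest path through it is 14).
That remains the longest chain; total 20 hours.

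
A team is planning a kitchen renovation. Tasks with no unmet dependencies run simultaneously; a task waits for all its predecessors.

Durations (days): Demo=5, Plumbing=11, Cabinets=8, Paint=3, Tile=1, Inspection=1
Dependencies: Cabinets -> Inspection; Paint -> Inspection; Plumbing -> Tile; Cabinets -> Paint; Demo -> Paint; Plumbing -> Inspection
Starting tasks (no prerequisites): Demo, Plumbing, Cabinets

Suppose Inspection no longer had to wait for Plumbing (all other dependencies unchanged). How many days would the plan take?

Original critical path: Plumbing→Tile = 11+1 = 12 ⇒ 12 days.
Dropping Plumbing→Inspection doesn't change Inspection's earliest start (11); another predecessor still binds.
After: Plumbing→Tile = 11+1 = 12 → 12 days.

12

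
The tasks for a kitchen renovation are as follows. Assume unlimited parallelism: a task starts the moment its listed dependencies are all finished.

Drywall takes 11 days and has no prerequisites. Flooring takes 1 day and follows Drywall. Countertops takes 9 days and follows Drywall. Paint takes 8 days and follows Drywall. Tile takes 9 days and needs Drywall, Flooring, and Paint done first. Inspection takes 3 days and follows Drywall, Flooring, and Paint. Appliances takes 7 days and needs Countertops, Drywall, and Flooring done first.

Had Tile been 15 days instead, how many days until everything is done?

34

Actual critical path: Drywall→Paint→Tile = 11+8+9 = 28 ⇒ 28 days.
Since Tile is critical, the +6 change carries straight to that chain (now 34 days).
No other chain overtakes it, so the finish is 34 days.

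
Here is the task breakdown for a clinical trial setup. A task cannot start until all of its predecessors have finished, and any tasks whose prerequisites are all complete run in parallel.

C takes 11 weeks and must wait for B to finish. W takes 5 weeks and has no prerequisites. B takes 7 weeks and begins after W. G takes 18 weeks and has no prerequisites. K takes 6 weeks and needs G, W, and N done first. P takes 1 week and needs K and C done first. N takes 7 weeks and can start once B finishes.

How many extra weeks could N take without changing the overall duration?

0

W→B→N→K→P = 5+7+7+6+1 = 26 sets the makespan at 26 weeks.
Longest path through N: 26 weeks (earliest finish 19, latest finish 19).
Slack of N = 12 − 12 = 0 weeks.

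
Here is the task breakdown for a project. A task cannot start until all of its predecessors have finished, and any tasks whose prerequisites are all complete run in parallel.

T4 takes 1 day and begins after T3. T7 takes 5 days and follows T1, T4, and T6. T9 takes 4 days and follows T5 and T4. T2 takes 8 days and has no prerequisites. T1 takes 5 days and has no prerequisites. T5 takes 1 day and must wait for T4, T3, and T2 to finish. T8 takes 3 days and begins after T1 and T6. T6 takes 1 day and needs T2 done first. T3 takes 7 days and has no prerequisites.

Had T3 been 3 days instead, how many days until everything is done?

As given, the longest chain is T2→T6→T7 = 8+1+5 = 14, so the finish is 14 days.
The longest path through T3 is only 13 days, so T3 has float 1.
No other chain overtakes it, so the finish is 14 days.

14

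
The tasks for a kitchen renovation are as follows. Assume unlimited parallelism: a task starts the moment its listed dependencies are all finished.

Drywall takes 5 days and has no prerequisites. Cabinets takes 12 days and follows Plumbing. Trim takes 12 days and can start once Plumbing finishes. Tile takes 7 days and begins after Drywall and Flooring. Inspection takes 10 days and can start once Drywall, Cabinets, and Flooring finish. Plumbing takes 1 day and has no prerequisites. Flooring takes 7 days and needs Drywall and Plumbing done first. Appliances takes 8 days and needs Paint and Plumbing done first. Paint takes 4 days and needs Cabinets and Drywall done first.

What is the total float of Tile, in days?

Critical path: Plumbing→Cabinets→Paint→Appliances = 1+12+4+8 = 25, so the finish is 25 days.
The longest chain containing Tile totals 19 days.
Slack of Tile = 18 − 12 = 6 days.

6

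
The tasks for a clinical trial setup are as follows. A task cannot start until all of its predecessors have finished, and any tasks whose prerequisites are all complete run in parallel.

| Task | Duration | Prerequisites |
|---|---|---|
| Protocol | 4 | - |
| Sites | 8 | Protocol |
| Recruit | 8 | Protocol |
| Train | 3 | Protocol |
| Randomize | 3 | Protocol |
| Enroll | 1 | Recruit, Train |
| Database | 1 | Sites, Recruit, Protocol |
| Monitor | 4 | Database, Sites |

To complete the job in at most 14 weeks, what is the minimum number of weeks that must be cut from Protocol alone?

3

Current finish: 17 weeks; target: 14.
Protocol is on every critical path, so each week cut from Protocol cuts the finish by one (this holds down to a finish of 14).
Need 17 − 14 = 3 weeks off Protocol → Protocol becomes 1 week, finish becomes 14.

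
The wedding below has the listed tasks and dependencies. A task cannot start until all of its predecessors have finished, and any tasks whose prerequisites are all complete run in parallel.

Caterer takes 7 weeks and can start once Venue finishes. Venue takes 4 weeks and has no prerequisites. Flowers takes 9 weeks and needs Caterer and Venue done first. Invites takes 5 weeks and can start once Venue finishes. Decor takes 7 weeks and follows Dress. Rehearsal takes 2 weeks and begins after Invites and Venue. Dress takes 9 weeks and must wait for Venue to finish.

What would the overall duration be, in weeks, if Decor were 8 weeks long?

21

The binding path is Venue→Dress→Decor = 4+9+7 = 20; finish at 20 weeks.
Decor lies on that path, so at 8 weeks the path becomes 21 weeks.
No other chain overtakes it, so the finish is 21 weeks.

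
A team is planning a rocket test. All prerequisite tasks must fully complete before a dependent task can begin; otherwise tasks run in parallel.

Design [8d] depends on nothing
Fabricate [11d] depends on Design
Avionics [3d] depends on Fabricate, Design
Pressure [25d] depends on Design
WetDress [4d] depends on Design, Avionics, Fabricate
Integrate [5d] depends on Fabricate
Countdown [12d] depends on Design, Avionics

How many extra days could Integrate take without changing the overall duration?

Design→Fabricate→Avionics→Countdown = 8+11+3+12 = 34 sets the makespan at 34 days.
Longest path through Integrate: 24 days (earliest finish 24, latest finish 34).
So Integrate can slip 34 − 24 = 10 days.

10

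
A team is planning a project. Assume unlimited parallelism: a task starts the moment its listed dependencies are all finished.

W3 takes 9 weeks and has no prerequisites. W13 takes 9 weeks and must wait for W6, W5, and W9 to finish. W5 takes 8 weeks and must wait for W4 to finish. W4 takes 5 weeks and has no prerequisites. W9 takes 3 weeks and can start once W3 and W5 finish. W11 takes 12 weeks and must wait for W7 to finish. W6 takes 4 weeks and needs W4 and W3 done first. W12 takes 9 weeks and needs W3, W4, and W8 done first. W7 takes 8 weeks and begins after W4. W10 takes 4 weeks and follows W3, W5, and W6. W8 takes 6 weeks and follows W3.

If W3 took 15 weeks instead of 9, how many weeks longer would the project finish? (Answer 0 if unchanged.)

Baseline: W4→W5→W9→W13 = 5+8+3+9 = 25 → 25 weeks.
The longest path through W3 is only 24 weeks, so W3 has float 1.
Now W3→W8→W12 = 15+6+9 = 30 is longest, so the finish becomes 30 weeks.
Change in finish: 30 − 25 = +5 weeks.

5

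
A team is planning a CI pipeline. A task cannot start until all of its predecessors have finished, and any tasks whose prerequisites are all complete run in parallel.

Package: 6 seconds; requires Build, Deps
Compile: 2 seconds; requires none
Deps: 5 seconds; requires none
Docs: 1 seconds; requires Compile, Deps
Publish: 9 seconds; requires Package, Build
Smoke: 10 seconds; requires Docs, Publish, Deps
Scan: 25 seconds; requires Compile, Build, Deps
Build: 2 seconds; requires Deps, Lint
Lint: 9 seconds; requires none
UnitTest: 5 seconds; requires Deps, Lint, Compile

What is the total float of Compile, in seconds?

Lint→Build→Package→Publish→Smoke = 9+2+6+9+10 = 36 sets the makespan at 36 seconds.
The longest chain containing Compile totals 27 seconds.
Slack of Compile = 9 − 0 = 9 seconds.

9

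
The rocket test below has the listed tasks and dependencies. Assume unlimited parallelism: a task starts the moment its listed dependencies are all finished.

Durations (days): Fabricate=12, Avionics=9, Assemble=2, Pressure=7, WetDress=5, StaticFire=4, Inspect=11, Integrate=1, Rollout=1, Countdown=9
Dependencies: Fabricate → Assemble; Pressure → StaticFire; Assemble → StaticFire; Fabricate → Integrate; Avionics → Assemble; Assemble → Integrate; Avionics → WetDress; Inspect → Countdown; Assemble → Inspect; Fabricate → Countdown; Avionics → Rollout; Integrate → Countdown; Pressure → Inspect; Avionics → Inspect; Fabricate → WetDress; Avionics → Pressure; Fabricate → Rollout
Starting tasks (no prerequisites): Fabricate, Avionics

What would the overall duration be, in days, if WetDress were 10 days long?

36

The binding path is Avionics→Pressure→Inspect→Countdown = 9+7+11+9 = 36; finish at 36 days.
WetDress is off the critical path — its longest chain is 17 days, giving 19 of slack.
The critical path is still Avionics→Pressure→Inspect→Countdown; finish is now 36 days.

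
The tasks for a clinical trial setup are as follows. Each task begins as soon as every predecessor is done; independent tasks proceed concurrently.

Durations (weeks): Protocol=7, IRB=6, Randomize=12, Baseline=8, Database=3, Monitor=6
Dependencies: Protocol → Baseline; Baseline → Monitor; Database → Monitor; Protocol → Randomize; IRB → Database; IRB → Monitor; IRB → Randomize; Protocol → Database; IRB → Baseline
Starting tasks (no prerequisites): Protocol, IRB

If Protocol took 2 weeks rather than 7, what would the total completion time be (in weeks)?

20

The binding path is Protocol→Baseline→Monitor = 7+8+6 = 21; finish at 21 weeks.
Protocol is on the critical path; changing it to 2 makes that path 16 weeks.
The binding chain switches to IRB→Baseline→Monitor = 6+8+6 = 20; finish 20 weeks.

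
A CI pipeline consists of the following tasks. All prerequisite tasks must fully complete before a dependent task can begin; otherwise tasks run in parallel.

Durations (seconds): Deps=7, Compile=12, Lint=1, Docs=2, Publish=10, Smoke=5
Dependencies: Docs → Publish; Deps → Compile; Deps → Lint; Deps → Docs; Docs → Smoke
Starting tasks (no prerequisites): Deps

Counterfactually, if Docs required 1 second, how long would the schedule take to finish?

19

Baseline: Deps→Docs→Publish = 7+2+10 = 19 → 19 seconds.
Docs is on the critical path; changing it to 1 makes that path 18 seconds.
New critical path: Deps→Compile = 7+12 = 19 ⇒ 19 seconds.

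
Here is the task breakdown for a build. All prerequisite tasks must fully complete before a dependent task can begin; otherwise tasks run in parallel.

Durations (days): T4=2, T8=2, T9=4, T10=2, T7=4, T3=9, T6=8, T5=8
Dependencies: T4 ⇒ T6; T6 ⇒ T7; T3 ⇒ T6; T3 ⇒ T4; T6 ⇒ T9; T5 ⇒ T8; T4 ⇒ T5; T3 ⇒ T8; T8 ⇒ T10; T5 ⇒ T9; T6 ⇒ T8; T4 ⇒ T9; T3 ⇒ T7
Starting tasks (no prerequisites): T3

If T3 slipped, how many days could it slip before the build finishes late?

0

The longest chain is T3→T4→T5→T8→T10 = 9+2+8+2+2 = 23; overall finish 23 days.
Longest path through T3: 23 days (earliest finish 9, latest finish 9).
Slack of T3 = 0 − 0 = 0 days.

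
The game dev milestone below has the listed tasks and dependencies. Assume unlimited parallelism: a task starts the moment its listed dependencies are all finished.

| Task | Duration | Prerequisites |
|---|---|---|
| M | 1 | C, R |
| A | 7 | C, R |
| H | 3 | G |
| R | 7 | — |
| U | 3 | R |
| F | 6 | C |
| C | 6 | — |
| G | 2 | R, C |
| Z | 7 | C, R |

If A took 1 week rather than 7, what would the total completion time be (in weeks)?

As given, the longest chain is R→A = 7+7 = 14, so the finish is 14 weeks.
Since A is critical, the -6 change carries straight to that chain (now 8 weeks).
Now R→Z = 7+7 = 14 is longest, so the finish becomes 14 weeks.

14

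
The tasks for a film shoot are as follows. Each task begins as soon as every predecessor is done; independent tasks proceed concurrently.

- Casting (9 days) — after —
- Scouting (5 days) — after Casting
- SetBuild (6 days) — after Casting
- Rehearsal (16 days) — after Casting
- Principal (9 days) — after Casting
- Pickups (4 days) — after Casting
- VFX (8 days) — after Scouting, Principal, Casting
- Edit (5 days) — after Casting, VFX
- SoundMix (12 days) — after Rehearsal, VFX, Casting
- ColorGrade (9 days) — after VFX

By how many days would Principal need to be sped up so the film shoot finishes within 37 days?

Current finish: 38 days; target: 37.
Principal is on every critical path, so each day cut from Principal cuts the finish by one (this holds down to a finish of 37).
Need 38 − 37 = 1 day off Principal → Principal becomes 8 days, finish becomes 37.

1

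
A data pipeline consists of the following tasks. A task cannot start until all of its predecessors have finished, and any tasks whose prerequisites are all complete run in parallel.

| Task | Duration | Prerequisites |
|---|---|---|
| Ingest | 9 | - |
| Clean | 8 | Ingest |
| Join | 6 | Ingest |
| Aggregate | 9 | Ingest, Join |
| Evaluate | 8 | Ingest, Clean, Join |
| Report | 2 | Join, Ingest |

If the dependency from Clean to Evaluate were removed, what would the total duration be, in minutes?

24

With the dependency in place, Ingest→Clean→Evaluate = 9+8+8 = 25 sets the finish at 25 minutes.
Without Clean→Evaluate, Evaluate's earliest start moves from 17 to 15.
After: Ingest→Join→Aggregate = 9+6+9 = 24 → 24 minutes.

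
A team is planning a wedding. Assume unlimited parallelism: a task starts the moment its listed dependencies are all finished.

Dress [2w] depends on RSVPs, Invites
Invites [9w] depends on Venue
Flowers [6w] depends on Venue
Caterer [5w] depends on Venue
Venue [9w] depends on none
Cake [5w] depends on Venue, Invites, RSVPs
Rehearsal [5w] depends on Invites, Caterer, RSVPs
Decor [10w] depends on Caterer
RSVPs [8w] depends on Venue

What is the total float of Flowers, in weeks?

9

Critical path: Venue→Caterer→Decor = 9+5+10 = 24, so the finish is 24 weeks.
Longest path through Flowers: 15 weeks (earliest finish 15, latest finish 24).
So Flowers can slip 24 − 15 = 9 weeks.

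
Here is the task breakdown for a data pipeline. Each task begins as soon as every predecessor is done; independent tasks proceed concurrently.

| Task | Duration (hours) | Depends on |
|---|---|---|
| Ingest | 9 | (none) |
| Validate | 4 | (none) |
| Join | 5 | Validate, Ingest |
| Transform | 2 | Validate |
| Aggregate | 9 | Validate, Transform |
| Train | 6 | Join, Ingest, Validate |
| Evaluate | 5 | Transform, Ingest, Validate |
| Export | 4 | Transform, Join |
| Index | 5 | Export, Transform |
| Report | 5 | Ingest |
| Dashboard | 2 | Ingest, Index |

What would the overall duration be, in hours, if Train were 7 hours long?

25

As given, the longest chain is Ingest→Join→Export→Index→Dashboard = 9+5+4+5+2 = 25, so the finish is 25 hours.
Train has 5 hours of float (longest path through it is 20).
The critical path is still Ingest→Join→Export→Index→Dashboard; finish is now 25 hours.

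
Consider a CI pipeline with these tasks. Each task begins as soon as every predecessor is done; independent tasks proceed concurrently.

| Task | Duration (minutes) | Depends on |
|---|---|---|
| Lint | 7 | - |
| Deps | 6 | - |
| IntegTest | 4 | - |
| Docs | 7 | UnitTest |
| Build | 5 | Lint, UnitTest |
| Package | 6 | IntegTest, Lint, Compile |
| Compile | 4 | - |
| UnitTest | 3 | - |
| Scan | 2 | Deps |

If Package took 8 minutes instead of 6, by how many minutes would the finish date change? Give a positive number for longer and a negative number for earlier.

2

The binding path is Lint→Package = 7+6 = 13; finish at 13 minutes.
Since Package is critical, the +2 change carries straight to that chain (now 15 minutes).
No other chain overtakes it, so the finish is 15 minutes.
Change in finish: 15 − 13 = +2 minutes.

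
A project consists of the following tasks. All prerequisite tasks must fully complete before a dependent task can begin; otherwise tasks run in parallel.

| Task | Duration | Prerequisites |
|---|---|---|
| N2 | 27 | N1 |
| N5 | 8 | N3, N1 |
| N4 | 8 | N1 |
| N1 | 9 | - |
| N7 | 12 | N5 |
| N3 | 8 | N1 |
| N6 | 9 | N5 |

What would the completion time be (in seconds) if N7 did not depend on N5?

36

Original critical path: N1→N3→N5→N7 = 9+8+8+12 = 37 ⇒ 37 seconds.
Without N5→N7, N7's earliest start moves from 25 to 0.
New critical path: N1→N2 = 9+27 = 36 ⇒ 36 seconds.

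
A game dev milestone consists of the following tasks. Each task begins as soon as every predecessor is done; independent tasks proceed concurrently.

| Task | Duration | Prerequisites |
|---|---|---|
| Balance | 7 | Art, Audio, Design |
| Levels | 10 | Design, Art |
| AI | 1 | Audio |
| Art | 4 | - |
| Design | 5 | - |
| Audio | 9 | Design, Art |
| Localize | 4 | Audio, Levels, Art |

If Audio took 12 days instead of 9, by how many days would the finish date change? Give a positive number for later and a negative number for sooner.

3

Actual critical path: Design→Audio→Balance = 5+9+7 = 21 ⇒ 21 days.
Audio lies on that path, so at 12 days the path becomes 24 days.
The critical path is still Design→Audio→Balance; finish is now 24 days.
Change in finish: 24 − 21 = +3 days.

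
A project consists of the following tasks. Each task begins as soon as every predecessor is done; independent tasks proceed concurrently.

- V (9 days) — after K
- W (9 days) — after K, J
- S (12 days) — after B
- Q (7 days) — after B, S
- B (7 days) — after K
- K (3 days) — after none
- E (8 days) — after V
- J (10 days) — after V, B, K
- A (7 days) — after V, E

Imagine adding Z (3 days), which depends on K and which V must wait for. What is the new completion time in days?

34

Originally the job takes 31 days.
With Z inserted, V now waits for max(K, Z).
New critical path: K→Z→V→J→W = 3+3+9+10+9 = 34 ⇒ 34 days.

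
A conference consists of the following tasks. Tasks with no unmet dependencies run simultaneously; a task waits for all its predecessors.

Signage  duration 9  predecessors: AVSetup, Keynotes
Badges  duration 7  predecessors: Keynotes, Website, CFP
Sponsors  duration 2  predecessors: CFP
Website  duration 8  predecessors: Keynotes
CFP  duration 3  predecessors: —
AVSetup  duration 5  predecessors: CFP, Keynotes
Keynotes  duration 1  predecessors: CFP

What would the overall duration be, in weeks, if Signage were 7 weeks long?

As given, the longest chain is CFP→Keynotes→Website→Badges = 3+1+8+7 = 19, so the finish is 19 weeks.
Signage has 1 week of float (longest path through it is 18).
The critical path is still CFP→Keynotes→Website→Badges; finish is now 19 weeks.

19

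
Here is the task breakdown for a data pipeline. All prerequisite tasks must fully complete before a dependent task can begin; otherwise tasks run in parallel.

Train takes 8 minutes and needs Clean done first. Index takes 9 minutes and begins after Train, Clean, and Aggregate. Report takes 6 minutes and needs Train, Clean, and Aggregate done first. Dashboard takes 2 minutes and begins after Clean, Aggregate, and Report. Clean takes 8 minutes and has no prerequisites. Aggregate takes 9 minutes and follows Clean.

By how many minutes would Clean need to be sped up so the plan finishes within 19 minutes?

7

Current finish: 26 minutes; target: 19.
Clean is on every critical path, so each minute cut from Clean cuts the finish by one (this holds down to a finish of 19).
Need 26 − 19 = 7 minutes off Clean → Clean becomes 1 minute, finish becomes 19.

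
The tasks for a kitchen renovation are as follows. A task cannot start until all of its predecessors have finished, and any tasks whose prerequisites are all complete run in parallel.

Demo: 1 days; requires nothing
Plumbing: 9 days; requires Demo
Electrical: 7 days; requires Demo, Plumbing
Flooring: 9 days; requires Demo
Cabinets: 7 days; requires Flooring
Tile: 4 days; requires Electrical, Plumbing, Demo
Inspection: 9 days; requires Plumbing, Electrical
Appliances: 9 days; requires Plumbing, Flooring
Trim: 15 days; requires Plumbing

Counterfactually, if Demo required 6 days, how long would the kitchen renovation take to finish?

31

Actual critical path: Demo→Plumbing→Electrical→Inspection = 1+9+7+9 = 26 ⇒ 26 days.
Demo lies on that path, so at 6 days the path becomes 31 days.
No other chain overtakes it, so the finish is 31 days.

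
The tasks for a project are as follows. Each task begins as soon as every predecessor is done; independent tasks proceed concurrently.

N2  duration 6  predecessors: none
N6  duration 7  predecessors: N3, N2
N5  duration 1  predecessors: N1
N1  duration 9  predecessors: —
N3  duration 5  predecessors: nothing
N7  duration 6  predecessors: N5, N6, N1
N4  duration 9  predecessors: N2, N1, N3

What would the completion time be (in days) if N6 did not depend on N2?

Original critical path: N2→N6→N7 = 6+7+6 = 19 ⇒ 19 days.
Without N2→N6, N6's earliest start moves from 6 to 5.
New critical path: N1→N4 = 9+9 = 18 ⇒ 18 days.

18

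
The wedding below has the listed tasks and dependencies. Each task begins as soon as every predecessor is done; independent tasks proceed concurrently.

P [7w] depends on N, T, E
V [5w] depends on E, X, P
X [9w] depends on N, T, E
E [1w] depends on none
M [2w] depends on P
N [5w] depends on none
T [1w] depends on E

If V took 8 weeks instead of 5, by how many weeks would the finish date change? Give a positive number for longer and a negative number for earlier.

3

Critical path before the change: N→X→V = 5+9+5 = 19 giving 19 weeks.
V is on the critical path; changing it to 8 makes that path 22 weeks.
That remains the longest chain; total 22 weeks.
Change in finish: 22 − 19 = +3 weeks.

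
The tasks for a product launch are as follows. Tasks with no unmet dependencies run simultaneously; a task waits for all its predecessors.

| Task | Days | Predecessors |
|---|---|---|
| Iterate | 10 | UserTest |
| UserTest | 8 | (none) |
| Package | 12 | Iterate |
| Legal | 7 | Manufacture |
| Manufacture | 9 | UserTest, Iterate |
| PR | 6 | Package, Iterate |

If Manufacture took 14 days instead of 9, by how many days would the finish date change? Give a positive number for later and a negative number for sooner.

Baseline: UserTest→Iterate→Package→PR = 8+10+12+6 = 36 → 36 days.
Manufacture has 2 days of float (longest path through it is 34).
New critical path: UserTest→Iterate→Manufacture→Legal = 8+10+14+7 = 39 ⇒ 39 days.
Change in finish: 39 − 36 = +3 days.

3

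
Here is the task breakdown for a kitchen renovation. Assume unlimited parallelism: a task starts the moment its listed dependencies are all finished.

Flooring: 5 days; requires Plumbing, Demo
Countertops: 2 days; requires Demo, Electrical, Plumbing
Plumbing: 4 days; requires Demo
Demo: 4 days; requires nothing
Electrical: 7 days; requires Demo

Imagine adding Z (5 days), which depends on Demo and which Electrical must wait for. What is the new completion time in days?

Originally the kitchen renovation takes 13 days.
With Z inserted, Electrical now waits for max(Demo, Z).
New critical path: Demo→Z→Electrical→Countertops = 4+5+7+2 = 18 ⇒ 18 days.

18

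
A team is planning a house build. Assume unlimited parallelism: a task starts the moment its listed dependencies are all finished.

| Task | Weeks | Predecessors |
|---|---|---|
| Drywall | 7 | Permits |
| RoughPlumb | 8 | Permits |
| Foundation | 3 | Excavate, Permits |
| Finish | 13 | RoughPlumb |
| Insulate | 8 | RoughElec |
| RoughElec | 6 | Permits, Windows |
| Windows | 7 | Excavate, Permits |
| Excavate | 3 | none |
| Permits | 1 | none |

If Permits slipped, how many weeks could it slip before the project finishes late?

Excavate→Windows→RoughElec→Insulate = 3+7+6+8 = 24 sets the makespan at 24 weeks.
The longest chain containing Permits totals 22 weeks.
Slack of Permits = 2 − 0 = 2 weeks.

2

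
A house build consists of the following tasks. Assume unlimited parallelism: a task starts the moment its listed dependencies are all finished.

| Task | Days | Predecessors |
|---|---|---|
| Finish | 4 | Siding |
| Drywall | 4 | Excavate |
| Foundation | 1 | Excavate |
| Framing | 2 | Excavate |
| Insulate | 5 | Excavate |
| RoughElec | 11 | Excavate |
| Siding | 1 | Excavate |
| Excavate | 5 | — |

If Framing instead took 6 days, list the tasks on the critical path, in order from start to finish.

Baseline: Excavate→RoughElec = 5+11 = 16 → 16 days.
Framing is off the critical path — its longest chain is 7 days, giving 9 of slack.
That remains the longest chain; total 16 days.

Excavate, RoughElec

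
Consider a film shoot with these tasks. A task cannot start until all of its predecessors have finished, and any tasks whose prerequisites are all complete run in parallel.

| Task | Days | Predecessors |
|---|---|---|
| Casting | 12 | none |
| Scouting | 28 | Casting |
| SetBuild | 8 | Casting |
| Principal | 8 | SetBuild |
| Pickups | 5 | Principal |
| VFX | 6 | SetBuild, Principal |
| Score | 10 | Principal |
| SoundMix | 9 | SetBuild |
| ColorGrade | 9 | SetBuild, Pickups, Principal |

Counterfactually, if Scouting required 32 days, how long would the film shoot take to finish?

44

Critical path before the change: Casting→SetBuild→Principal→Pickups→ColorGrade = 12+8+8+5+9 = 42 giving 42 days.
Scouting is off the critical path — its longest chain is 40 days, giving 2 of slack.
New critical path: Casting→Scouting = 12+32 = 44 ⇒ 44 days.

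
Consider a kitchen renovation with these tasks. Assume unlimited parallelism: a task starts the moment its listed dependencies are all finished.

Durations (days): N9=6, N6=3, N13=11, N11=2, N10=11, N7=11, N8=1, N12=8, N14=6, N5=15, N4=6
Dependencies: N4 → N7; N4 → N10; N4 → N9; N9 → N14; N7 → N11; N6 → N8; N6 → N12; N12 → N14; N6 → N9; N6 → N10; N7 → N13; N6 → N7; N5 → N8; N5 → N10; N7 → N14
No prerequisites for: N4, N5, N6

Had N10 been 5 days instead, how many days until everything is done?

The binding path is N4→N7→N13 = 6+11+11 = 28; finish at 28 days.
N10 has 2 days of float (longest path through it is 26).
That remains the longest chain; total 28 days.

28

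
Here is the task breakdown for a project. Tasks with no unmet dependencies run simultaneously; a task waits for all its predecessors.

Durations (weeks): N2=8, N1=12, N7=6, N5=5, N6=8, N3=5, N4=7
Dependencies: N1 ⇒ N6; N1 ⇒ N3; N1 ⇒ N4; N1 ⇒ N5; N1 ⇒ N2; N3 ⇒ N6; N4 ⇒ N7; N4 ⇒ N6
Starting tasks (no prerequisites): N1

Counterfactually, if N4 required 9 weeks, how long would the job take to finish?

The binding path is N1→N4→N6 = 12+7+8 = 27; finish at 27 weeks.
Since N4 is critical, the +2 change carries straight to that chain (now 29 weeks).
That remains the longest chain; total 29 weeks.

29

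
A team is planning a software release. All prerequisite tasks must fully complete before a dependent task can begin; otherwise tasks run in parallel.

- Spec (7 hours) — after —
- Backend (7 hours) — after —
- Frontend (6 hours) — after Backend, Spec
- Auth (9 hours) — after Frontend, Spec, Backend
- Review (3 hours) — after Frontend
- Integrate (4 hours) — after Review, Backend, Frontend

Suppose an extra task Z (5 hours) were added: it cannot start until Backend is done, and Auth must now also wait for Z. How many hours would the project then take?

22

Originally the project takes 22 hours.
With Z inserted, Auth now waits for max(Frontend, Spec, Backend, Z).
New critical path: Spec→Frontend→Auth = 7+6+9 = 22 ⇒ 22 hours.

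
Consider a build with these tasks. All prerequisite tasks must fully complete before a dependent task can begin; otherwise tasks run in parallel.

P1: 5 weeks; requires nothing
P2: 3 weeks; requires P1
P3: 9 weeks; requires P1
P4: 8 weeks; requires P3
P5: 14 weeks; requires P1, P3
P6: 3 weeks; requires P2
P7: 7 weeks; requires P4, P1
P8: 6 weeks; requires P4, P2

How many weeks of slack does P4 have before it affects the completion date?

P1→P3→P4→P7 = 5+9+8+7 = 29 sets the makespan at 29 weeks.
Longest path through P4: 29 weeks (earliest finish 22, latest finish 22).
So P4 can slip 22 − 22 = 0 weeks.

0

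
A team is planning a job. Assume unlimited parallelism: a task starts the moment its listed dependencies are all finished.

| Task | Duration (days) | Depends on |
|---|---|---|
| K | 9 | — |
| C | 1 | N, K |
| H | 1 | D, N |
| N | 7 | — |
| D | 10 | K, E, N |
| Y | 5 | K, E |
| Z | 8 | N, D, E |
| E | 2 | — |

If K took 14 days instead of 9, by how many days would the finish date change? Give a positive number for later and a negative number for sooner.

5

Critical path before the change: K→D→Z = 9+10+8 = 27 giving 27 days.
K is on the critical path; changing it to 14 makes that path 32 days.
No other chain overtakes it, so the finish is 32 days.
Change in finish: 32 − 27 = +5 days.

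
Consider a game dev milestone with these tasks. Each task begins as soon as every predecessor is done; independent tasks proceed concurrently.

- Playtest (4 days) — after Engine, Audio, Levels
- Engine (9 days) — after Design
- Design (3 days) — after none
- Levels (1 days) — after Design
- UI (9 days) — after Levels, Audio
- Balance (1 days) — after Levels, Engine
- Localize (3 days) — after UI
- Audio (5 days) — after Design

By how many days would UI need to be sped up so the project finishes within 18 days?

Current finish: 20 days; target: 18.
UI is on every critical path, so each day cut from UI cuts the finish by one (this holds down to a finish of 16).
Need 20 − 18 = 2 days off UI → UI becomes 7 days, finish becomes 18.

2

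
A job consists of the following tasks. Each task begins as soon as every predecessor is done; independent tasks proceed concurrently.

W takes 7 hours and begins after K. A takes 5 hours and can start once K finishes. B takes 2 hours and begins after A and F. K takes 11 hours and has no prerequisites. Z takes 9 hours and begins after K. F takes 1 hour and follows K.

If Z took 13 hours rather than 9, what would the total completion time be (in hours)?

24

The binding path is K→Z = 11+9 = 20; finish at 20 hours.
Z lies on that path, so at 13 hours the path becomes 24 hours.
The critical path is still K→Z; finish is now 24 hours.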